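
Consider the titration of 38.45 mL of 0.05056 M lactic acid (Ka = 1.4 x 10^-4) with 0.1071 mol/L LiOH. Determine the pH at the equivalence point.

8.19

n(HC3H5O3) = 0.05056 x 0.03845 = 0.001944 mol; V(LiOH) at equivalence = 0.001944/0.1071 = 0.01815 L.
At equivalence all the acid is converted to C3H5O3-; total volume = 0.03845 + 0.01815 = 0.05660 L, so [C3H5O3-] = 0.001944/0.05660 = 0.03435 M.
Kb = Kw/Ka = 1.0e-14 / 1.4 x 10^-4 = 7.14e-11.
[OH^-] = sqrt(Kb x [C3H5O3-]) = sqrt(7.14e-11 x 0.03435) = 1.57e-6 M.
pOH = 5.81, so pH = 14.00 - 5.81 = 8.19.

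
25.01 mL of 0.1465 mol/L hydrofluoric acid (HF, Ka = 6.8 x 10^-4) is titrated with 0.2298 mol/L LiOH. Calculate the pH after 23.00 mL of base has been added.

n(acid) = 0.1465 x 0.02501 = 0.003664 mol; n(LiOH) added = 0.2298 x 0.02300 = 0.005285 mol.
Base is in excess by 0.005285 - 0.003664 = 0.001621 mol in a total volume of 0.04801 L.
[OH^-] = 0.001621/0.04801 = 0.03377 M, so pOH = 1.47 and pH = 14.00 - 1.47 = 12.53.

12.53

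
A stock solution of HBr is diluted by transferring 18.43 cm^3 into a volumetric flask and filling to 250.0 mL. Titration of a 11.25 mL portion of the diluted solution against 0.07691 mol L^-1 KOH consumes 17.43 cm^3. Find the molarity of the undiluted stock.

1.62 M

n(KOH) = 0.07691 x 0.01743 = 0.001341 mol.
n(HBr) in the aliquot = 0.001341 mol.
[diluted HBr] = 0.001341 / 0.01125 = 0.1192 M.
Dilution factor = 250.0/18.43 = 13.56, so [stock] = 0.1192 x 13.56 = 1.62 M.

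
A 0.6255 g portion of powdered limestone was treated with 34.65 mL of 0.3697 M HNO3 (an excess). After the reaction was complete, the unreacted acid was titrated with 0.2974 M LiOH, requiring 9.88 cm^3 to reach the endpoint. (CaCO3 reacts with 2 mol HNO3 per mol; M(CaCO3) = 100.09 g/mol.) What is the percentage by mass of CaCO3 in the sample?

79.0%

Total n(HNO3) added = 0.3697 x 0.03465 = 0.01281 mol.
n(LiOH) used = 0.2974 x 0.009880 = 0.002938 mol, which equals the excess n(HNO3).
So n(HNO3) consumed by the sample = 0.01281 - 0.002938 = 0.009872 mol.
n(CaCO3) = 0.009872 / 2 = 0.004936 mol.
mass CaCO3 = 0.004936 x 100.09 = 0.4940 g, so %CaCO3 = 0.4940/0.6255 x 100 = 79.0%.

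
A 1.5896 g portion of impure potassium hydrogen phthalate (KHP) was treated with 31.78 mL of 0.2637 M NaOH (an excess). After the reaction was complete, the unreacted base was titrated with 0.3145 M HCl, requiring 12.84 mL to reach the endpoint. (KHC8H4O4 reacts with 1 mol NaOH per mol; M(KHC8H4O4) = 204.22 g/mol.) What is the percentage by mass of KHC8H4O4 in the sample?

55.8%

Total n(NaOH) added = 0.2637 x 0.03178 = 0.008380 mol.
n(HCl) used = 0.3145 x 0.01284 = 0.004038 mol, which equals the excess n(NaOH).
So n(NaOH) consumed by the sample = 0.008380 - 0.004038 = 0.004342 mol.
n(KHC8H4O4) = 0.004342 / 1 = 0.004342 mol.
mass KHC8H4O4 = 0.004342 x 204.22 = 0.8868 g, so %KHC8H4O4 = 0.8868/1.5896 x 100 = 55.8%.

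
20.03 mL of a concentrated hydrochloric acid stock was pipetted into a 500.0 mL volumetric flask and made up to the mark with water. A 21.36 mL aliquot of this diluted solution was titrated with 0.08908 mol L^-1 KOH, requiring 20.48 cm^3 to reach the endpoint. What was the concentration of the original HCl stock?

2.13 M

n(KOH) = 0.08908 x 0.02048 = 0.001824 mol.
n(HCl) in the aliquot = 0.001824 mol.
[diluted HCl] = 0.001824 / 0.02136 = 0.08541 M.
Dilution factor = 500.0/20.03 = 24.96, so [stock] = 0.08541 x 24.96 = 2.13 M.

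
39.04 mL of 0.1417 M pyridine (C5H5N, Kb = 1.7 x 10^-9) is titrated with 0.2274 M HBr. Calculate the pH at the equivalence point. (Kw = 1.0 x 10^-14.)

3.14

n(C5H5N) = 0.1417 x 0.03904 = 0.005532 mol; V(HBr) at equivalence = 0.005532/0.2274 = 0.02433 L.
At equivalence the base is fully converted to C5H5NH+; total volume = 0.06337 L, so [C5H5NH+] = 0.005532/0.06337 = 0.08730 M.
Ka(C5H5NH+) = Kw/Kb = 1.0e-14 / 1.7 x 10^-9 = 5.88e-6.
[H^+] = sqrt(Ka x [C5H5NH+]) = sqrt(5.88e-6 x 0.08730) = 0.000717 M.
pH = -log(0.000717) = 3.14.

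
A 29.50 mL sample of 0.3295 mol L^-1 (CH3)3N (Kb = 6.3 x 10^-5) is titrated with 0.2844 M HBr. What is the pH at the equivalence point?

n((CH3)3N) = 0.3295 x 0.02950 = 0.009720 mol; V(HBr) at equivalence = 0.009720/0.2844 = 0.03418 L.
At equivalence the base is fully converted to (CH3)3NH+; total volume = 0.06368 L, so [(CH3)3NH+] = 0.009720/0.06368 = 0.1526 M.
Ka((CH3)3NH+) = Kw/Kb = 1.0e-14 / 6.3 x 10^-5 = 1.59e-10.
[H^+] = sqrt(Ka x [(CH3)3NH+]) = sqrt(1.59e-10 x 0.1526) = 4.92e-6 M.
pH = -log(4.92e-6) = 5.31.

5.31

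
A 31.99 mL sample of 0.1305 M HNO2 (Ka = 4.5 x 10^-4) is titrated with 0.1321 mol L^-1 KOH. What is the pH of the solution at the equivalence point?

n(HNO2) = 0.1305 x 0.03199 = 0.004175 mol; V(KOH) at equivalence = 0.004175/0.1321 = 0.03160 L.
At equivalence all the acid is converted to NO2-; total volume = 0.03199 + 0.03160 = 0.06359 L, so [NO2-] = 0.004175/0.06359 = 0.06565 M.
Kb = Kw/Ka = 1.0e-14 / 4.5 x 10^-4 = 2.22e-11.
[OH^-] = sqrt(Kb x [NO2-]) = sqrt(2.22e-11 x 0.06565) = 1.21e-6 M.
pOH = 5.92, so pH = 14.00 - 5.92 = 8.08.

8.08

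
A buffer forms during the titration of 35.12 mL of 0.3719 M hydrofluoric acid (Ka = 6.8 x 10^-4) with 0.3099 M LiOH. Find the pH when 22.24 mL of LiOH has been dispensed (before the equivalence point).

3.22

Initial n(HF) = 0.3719 x 0.03512 = 0.01306 mol.
n(LiOH) added = 0.3099 x 0.02224 = 0.006892 mol, converting that many moles of HF to F-.
Remaining n(HF) = 0.006169 mol; n(F-) = 0.006892 mol.
By Henderson-Hasselbalch, pH = pKa + log([A^-]/[HA]) = 3.17 + log(0.006892/0.006169) = 3.17 + (+0.05) = 3.22.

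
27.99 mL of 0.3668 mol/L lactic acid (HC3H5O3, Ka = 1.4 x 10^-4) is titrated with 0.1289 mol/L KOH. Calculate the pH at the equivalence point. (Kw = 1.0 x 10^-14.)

8.42

n(HC3H5O3) = 0.3668 x 0.02799 = 0.01027 mol; V(KOH) at equivalence = 0.01027/0.1289 = 0.07965 L.
At equivalence all the acid is converted to C3H5O3-; total volume = 0.02799 + 0.07965 = 0.1076 L, so [C3H5O3-] = 0.01027/0.1076 = 0.09538 M.
Kb = Kw/Ka = 1.0e-14 / 1.4 x 10^-4 = 7.14e-11.
[OH^-] = sqrt(Kb x [C3H5O3-]) = sqrt(7.14e-11 x 0.09538) = 2.61e-6 M.
pOH = 5.58, so pH = 14.00 - 5.58 = 8.42.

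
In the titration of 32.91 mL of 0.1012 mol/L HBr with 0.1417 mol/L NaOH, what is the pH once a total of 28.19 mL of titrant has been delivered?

n(acid) = 0.1012 x 0.03291 = 0.003330 mol; n(NaOH) added = 0.1417 x 0.02819 = 0.003995 mol.
Base is in excess by 0.003995 - 0.003330 = 0.0006640 mol in a total volume of 0.06110 L.
[OH^-] = 0.0006640/0.06110 = 0.01087 M, so pOH = 1.96 and pH = 14.00 - 1.96 = 12.04.

12.04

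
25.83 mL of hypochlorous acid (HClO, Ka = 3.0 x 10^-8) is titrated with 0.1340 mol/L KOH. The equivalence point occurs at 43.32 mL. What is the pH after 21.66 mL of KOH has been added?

21.66 mL is exactly half the equivalence volume (43.32/2), i.e. the half-equivalence point.
There, n(HA) = n(A^-), so pH = pKa = -log(3.0 x 10^-8) = 7.52.

7.52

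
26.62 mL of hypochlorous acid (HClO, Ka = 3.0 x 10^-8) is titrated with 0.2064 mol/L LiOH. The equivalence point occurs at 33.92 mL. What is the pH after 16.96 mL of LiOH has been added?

7.52

16.96 mL is exactly half the equivalence volume (33.92/2), i.e. the half-equivalence point.
There, n(HA) = n(A^-), so pH = pKa = -log(3.0 x 10^-8) = 7.52.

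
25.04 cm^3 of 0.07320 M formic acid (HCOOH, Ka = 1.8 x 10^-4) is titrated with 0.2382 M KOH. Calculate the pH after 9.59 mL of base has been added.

n(acid) = 0.07320 x 0.02504 = 0.001833 mol; n(KOH) added = 0.2382 x 0.009590 = 0.002284 mol.
Base is in excess by 0.002284 - 0.001833 = 0.0004514 mol in a total volume of 0.03463 L.
[OH^-] = 0.0004514/0.03463 = 0.01304 M, so pOH = 1.88 and pH = 14.00 - 1.88 = 12.12.

12.12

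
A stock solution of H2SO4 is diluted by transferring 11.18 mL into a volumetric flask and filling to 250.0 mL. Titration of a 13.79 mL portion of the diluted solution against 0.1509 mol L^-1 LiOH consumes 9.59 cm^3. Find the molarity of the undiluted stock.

1.17 M

n(LiOH) = 0.1509 x 0.009590 = 0.001447 mol.
n(H2SO4) in the aliquot = 0.001447 x 1/2 = 0.0007236 mol.
[diluted H2SO4] = 0.0007236 / 0.01379 = 0.05247 M.
Dilution factor = 250.0/11.18 = 22.36, so [stock] = 0.05247 x 22.36 = 1.17 M.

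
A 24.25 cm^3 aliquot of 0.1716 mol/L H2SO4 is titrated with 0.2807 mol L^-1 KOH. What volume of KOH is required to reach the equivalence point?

n(H2SO4) = 0.1716 mol/L x 0.02425 L = 0.004161 mol.
The neutralisation is 1 H2SO4 : 2 KOH, so n(KOH) = 0.004161 x 2/1 = 0.008323 mol.
V(KOH) = 0.008323 / 0.2807 = 0.02965 L = 29.6 mL.

29.6 mL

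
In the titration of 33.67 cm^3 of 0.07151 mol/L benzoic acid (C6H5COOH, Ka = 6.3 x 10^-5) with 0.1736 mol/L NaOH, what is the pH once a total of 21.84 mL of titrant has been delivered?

12.40

n(acid) = 0.07151 x 0.03367 = 0.002408 mol; n(NaOH) added = 0.1736 x 0.02184 = 0.003791 mol.
Base is in excess by 0.003791 - 0.002408 = 0.001384 mol in a total volume of 0.05551 L.
[OH^-] = 0.001384/0.05551 = 0.02493 M, so pOH = 1.60 and pH = 14.00 - 1.60 = 12.40.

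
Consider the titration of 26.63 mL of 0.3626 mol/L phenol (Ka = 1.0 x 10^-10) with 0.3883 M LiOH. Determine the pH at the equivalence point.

11.64

n(C6H5OH) = 0.3626 x 0.02663 = 0.009656 mol; V(LiOH) at equivalence = 0.009656/0.3883 = 0.02487 L.
At equivalence all the acid is converted to C6H5O-; total volume = 0.02663 + 0.02487 = 0.05150 L, so [C6H5O-] = 0.009656/0.05150 = 0.1875 M.
Kb = Kw/Ka = 1.0e-14 / 1.0 x 10^-10 = 0.000100.
[OH^-] = sqrt(Kb x [C6H5O-]) = sqrt(0.000100 x 0.1875) = 0.00433 M.
pOH = 2.36, so pH = 14.00 - 2.36 = 11.64.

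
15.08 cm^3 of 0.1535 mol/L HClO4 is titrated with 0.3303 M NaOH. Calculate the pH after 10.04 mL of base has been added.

n(acid) = 0.1535 x 0.01508 = 0.002315 mol; n(NaOH) added = 0.3303 x 0.01004 = 0.003316 mol.
Base is in excess by 0.003316 - 0.002315 = 0.001001 mol in a total volume of 0.02512 L.
[OH^-] = 0.001001/0.02512 = 0.03987 M, so pOH = 1.40 and pH = 14.00 - 1.40 = 12.60.

12.60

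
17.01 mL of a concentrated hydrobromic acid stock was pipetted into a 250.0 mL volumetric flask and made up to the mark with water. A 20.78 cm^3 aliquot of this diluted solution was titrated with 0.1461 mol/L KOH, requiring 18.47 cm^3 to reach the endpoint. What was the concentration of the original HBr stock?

n(KOH) = 0.1461 x 0.01847 = 0.002698 mol.
n(HBr) in the aliquot = 0.002698 mol.
[diluted HBr] = 0.002698 / 0.02078 = 0.1299 M.
Dilution factor = 250.0/17.01 = 14.70, so [stock] = 0.1299 x 14.70 = 1.91 M.

1.91 M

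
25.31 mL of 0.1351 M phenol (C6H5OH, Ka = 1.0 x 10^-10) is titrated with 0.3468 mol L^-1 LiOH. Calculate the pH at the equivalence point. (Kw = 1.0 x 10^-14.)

n(C6H5OH) = 0.1351 x 0.02531 = 0.003419 mol; V(LiOH) at equivalence = 0.003419/0.3468 = 0.009860 L.
At equivalence all the acid is converted to C6H5O-; total volume = 0.02531 + 0.009860 = 0.03517 L, so [C6H5O-] = 0.003419/0.03517 = 0.09722 M.
Kb = Kw/Ka = 1.0e-14 / 1.0 x 10^-10 = 0.000100.
[OH^-] = sqrt(Kb x [C6H5O-]) = sqrt(0.000100 x 0.09722) = 0.00312 M.
pOH = 2.51, so pH = 14.00 - 2.51 = 11.49.

11.49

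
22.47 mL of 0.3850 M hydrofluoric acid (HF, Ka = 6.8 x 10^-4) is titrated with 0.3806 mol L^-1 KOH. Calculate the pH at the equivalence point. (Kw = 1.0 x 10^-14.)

n(HF) = 0.3850 x 0.02247 = 0.008651 mol; V(KOH) at equivalence = 0.008651/0.3806 = 0.02273 L.
At equivalence all the acid is converted to F-; total volume = 0.02247 + 0.02273 = 0.04520 L, so [F-] = 0.008651/0.04520 = 0.1914 M.
Kb = Kw/Ka = 1.0e-14 / 6.8 x 10^-4 = 1.47e-11.
[OH^-] = sqrt(Kb x [F-]) = sqrt(1.47e-11 x 0.1914) = 1.68e-6 M.
pOH = 5.78, so pH = 14.00 - 5.78 = 8.22.

8.22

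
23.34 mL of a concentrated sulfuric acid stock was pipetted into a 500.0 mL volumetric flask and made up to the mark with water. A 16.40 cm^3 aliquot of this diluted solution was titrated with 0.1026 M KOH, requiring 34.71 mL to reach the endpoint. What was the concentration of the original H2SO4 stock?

n(KOH) = 0.1026 x 0.03471 = 0.003561 mol.
n(H2SO4) in the aliquot = 0.003561 x 1/2 = 0.001781 mol.
[diluted H2SO4] = 0.001781 / 0.01640 = 0.1086 M.
Dilution factor = 500.0/23.34 = 21.42, so [stock] = 0.1086 x 21.42 = 2.33 M.

2.33 M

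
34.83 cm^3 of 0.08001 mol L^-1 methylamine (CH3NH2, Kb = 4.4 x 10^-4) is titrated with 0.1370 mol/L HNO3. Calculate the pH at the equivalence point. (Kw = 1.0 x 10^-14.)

n(CH3NH2) = 0.08001 x 0.03483 = 0.002787 mol; V(HNO3) at equivalence = 0.002787/0.1370 = 0.02034 L.
At equivalence the base is fully converted to CH3NH3+; total volume = 0.05517 L, so [CH3NH3+] = 0.002787/0.05517 = 0.05051 M.
Ka(CH3NH3+) = Kw/Kb = 1.0e-14 / 4.4 x 10^-4 = 2.27e-11.
[H^+] = sqrt(Ka x [CH3NH3+]) = sqrt(2.27e-11 x 0.05051) = 1.07e-6 M.
pH = -log(1.07e-6) = 5.97.

5.97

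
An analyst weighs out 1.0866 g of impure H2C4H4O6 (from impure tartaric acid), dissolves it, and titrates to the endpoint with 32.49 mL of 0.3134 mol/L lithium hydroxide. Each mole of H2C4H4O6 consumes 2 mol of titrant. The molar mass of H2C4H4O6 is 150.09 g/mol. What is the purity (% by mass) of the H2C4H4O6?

n(LiOH) = 0.3134 x 0.03249 = 0.01018 mol.
n(H2C4H4O6) = 0.01018 / 2 = 0.005091 mol.
mass of H2C4H4O6 = 0.005091 x 150.09 = 0.7641 g.
% purity = 0.7641 / 1.0866 x 100 = 70.3%.

70.3%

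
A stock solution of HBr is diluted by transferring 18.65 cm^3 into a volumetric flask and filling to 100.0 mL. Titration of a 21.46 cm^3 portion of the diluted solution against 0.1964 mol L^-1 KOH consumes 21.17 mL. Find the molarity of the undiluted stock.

n(KOH) = 0.1964 x 0.02117 = 0.004158 mol.
n(HBr) in the aliquot = 0.004158 mol.
[diluted HBr] = 0.004158 / 0.02146 = 0.1937 M.
Dilution factor = 100.0/18.65 = 5.362, so [stock] = 0.1937 x 5.362 = 1.04 M.

1.04 M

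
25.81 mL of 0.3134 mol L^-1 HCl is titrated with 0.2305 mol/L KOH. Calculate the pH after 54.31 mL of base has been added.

n(acid) = 0.3134 x 0.02581 = 0.008089 mol; n(KOH) added = 0.2305 x 0.05431 = 0.01252 mol.
Base is in excess by 0.01252 - 0.008089 = 0.004430 mol in a total volume of 0.08012 L.
[OH^-] = 0.004430/0.08012 = 0.05529 M, so pOH = 1.26 and pH = 14.00 - 1.26 = 12.74.

12.74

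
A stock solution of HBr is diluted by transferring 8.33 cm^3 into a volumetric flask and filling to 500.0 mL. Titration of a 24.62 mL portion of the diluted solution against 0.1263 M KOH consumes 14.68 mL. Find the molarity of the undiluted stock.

n(KOH) = 0.1263 x 0.01468 = 0.001854 mol.
n(HBr) in the aliquot = 0.001854 mol.
[diluted HBr] = 0.001854 / 0.02462 = 0.07531 M.
Dilution factor = 500.0/8.330 = 60.02, so [stock] = 0.07531 x 60.02 = 4.52 M.

4.52 M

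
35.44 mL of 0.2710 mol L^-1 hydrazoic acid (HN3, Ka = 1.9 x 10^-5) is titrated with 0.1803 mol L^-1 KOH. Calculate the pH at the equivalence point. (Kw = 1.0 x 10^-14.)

n(HN3) = 0.2710 x 0.03544 = 0.009604 mol; V(KOH) at equivalence = 0.009604/0.1803 = 0.05327 L.
At equivalence all the acid is converted to N3-; total volume = 0.03544 + 0.05327 = 0.08871 L, so [N3-] = 0.009604/0.08871 = 0.1083 M.
Kb = Kw/Ka = 1.0e-14 / 1.9 x 10^-5 = 5.26e-10.
[OH^-] = sqrt(Kb x [N3-]) = sqrt(5.26e-10 x 0.1083) = 7.55e-6 M.
pOH = 5.12, so pH = 14.00 - 5.12 = 8.88.

8.88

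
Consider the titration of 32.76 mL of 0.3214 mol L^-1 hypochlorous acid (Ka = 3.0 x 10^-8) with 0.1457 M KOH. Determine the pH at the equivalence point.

10.26

n(HClO) = 0.3214 x 0.03276 = 0.01053 mol; V(KOH) at equivalence = 0.01053/0.1457 = 0.07227 L.
At equivalence all the acid is converted to ClO-; total volume = 0.03276 + 0.07227 = 0.1050 L, so [ClO-] = 0.01053/0.1050 = 0.1003 M.
Kb = Kw/Ka = 1.0e-14 / 3.0 x 10^-8 = 3.33e-7.
[OH^-] = sqrt(Kb x [ClO-]) = sqrt(3.33e-7 x 0.1003) = 0.000183 M.
pOH = 3.74, so pH = 14.00 - 3.74 = 10.26.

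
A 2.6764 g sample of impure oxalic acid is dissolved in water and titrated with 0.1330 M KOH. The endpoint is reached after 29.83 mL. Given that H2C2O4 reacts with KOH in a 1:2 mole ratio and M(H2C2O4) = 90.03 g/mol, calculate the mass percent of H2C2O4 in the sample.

n(KOH) = 0.1330 x 0.02983 = 0.003967 mol.
n(H2C2O4) = 0.003967 / 2 = 0.001984 mol.
mass of H2C2O4 = 0.001984 x 90.03 = 0.1786 g.
% purity = 0.1786 / 2.6764 x 100 = 6.67%.

6.67%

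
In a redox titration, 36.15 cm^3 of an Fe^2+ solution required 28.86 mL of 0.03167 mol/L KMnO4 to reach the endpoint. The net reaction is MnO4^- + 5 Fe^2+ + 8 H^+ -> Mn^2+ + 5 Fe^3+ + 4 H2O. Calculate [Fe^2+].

0.126 M

n(KMnO4) = 0.03167 x 0.02886 = 0.0009140 mol.
From the balanced equation, 1 mol KMnO4 reacts with 5 mol Fe^2+, so n(Fe^2+) = 0.0009140 x 5/1 = 0.004570 mol.
[Fe^2+] = 0.004570 / 0.03615 L = 0.126 M.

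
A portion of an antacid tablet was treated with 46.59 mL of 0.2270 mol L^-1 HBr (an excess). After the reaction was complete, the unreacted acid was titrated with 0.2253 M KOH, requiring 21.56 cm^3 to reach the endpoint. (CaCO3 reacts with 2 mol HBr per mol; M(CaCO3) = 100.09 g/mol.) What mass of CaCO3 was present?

Total n(HBr) added = 0.2270 x 0.04659 = 0.01058 mol.
n(KOH) used = 0.2253 x 0.02156 = 0.004857 mol, which equals the excess n(HBr).
So n(HBr) consumed by the sample = 0.01058 - 0.004857 = 0.005718 mol.
n(CaCO3) = 0.005718 / 2 = 0.002859 mol.
mass = 0.002859 mol x 100.09 g/mol = 0.286 g.

0.286 g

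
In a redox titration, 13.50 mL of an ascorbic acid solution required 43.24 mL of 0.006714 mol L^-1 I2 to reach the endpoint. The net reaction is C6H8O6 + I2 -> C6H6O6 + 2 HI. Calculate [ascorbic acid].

0.0215 M

n(I2) = 0.006714 x 0.04324 = 0.0002903 mol.
From the balanced equation, 1 mol I2 reacts with 1 mol ascorbic acid, so n(ascorbic acid) = 0.0002903 x 1/1 = 0.0002903 mol.
[ascorbic acid] = 0.0002903 / 0.01350 L = 0.0215 M.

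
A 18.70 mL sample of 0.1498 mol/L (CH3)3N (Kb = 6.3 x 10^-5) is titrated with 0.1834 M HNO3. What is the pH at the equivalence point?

n((CH3)3N) = 0.1498 x 0.01870 = 0.002801 mol; V(HNO3) at equivalence = 0.002801/0.1834 = 0.01527 L.
At equivalence the base is fully converted to (CH3)3NH+; total volume = 0.03397 L, so [(CH3)3NH+] = 0.002801/0.03397 = 0.08245 M.
Ka((CH3)3NH+) = Kw/Kb = 1.0e-14 / 6.3 x 10^-5 = 1.59e-10.
[H^+] = sqrt(Ka x [(CH3)3NH+]) = sqrt(1.59e-10 x 0.08245) = 3.62e-6 M.
pH = -log(3.62e-6) = 5.44.

5.44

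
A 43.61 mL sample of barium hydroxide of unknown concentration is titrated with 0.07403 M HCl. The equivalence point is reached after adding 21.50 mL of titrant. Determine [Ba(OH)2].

0.0182 M

n(HCl) delivered = 0.07403 x 0.02150 = 0.001592 mol.
The reaction is 1 Ba(OH)2 + 2 HCl, so n(Ba(OH)2) = 0.001592 x 1/2 = 0.0007958 mol.
[Ba(OH)2] = 0.0007958 mol / 0.04361 L = 0.0182 M.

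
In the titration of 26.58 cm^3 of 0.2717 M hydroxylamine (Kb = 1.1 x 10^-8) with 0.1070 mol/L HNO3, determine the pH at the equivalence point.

3.58

n(NH2OH) = 0.2717 x 0.02658 = 0.007222 mol; V(HNO3) at equivalence = 0.007222/0.1070 = 0.06749 L.
At equivalence the base is fully converted to NH3OH+; total volume = 0.09407 L, so [NH3OH+] = 0.007222/0.09407 = 0.07677 M.
Ka(NH3OH+) = Kw/Kb = 1.0e-14 / 1.1 x 10^-8 = 9.09e-7.
[H^+] = sqrt(Ka x [NH3OH+]) = sqrt(9.09e-7 x 0.07677) = 0.000264 M.
pH = -log(0.000264) = 3.58.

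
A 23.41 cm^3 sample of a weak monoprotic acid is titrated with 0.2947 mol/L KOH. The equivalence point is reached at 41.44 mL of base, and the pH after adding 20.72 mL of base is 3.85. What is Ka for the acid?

20.72 mL is half of the equivalence volume, so this is the half-equivalence point where [HA] = [A^-].
At half-equivalence pH = pKa, so pKa = 3.85.
Ka = 10^(-3.85) = 1.4 x 10^-4.

1.4 x 10^-4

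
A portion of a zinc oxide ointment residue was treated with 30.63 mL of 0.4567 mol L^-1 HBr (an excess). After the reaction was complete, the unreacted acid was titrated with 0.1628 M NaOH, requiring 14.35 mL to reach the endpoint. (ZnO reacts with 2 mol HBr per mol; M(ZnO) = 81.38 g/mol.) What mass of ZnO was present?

Total n(HBr) added = 0.4567 x 0.03063 = 0.01399 mol.
n(NaOH) used = 0.1628 x 0.01435 = 0.002336 mol, which equals the excess n(HBr).
So n(HBr) consumed by the sample = 0.01399 - 0.002336 = 0.01165 mol.
n(ZnO) = 0.01165 / 2 = 0.005826 mol.
mass = 0.005826 mol x 81.38 g/mol = 0.474 g.

0.474 g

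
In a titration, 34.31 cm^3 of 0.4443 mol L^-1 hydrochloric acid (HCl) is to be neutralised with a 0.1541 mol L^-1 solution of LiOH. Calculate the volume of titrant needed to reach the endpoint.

98.9 mL

n(HCl) = 0.4443 mol/L x 0.03431 L = 0.01524 mol.
At equivalence n(LiOH) = n(HCl) = 0.01524 mol.
V(LiOH) = 0.01524 / 0.1541 = 0.09892 L = 98.9 mL.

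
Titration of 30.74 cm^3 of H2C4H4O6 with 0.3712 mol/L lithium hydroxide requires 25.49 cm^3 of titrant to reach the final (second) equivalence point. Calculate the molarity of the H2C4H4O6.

n(LiOH) = 0.3712 x 0.02549 = 0.009462 mol.
At the final (second) equivalence point, 2 mol OH^- react per mol H2C4H4O6, so n(H2C4H4O6) = 0.009462 / 2 = 0.004731 mol.
[H2C4H4O6] = 0.004731 / 0.03074 L = 0.154 M.

0.154 M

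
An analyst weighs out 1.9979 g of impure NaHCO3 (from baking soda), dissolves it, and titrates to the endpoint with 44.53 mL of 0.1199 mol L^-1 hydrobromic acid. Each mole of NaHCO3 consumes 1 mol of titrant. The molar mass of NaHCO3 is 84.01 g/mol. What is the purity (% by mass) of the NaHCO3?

n(HBr) = 0.1199 x 0.04453 = 0.005339 mol.
n(NaHCO3) = 0.005339 / 1 = 0.005339 mol.
mass of NaHCO3 = 0.005339 x 84.01 = 0.4485 g.
% purity = 0.4485 / 1.9979 x 100 = 22.5%.

22.5%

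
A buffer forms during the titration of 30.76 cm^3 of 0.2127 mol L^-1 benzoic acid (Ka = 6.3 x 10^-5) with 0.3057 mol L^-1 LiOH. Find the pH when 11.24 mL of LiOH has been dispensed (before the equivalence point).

4.24

Initial n(C6H5COOH) = 0.2127 x 0.03076 = 0.006543 mol.
n(LiOH) added = 0.3057 x 0.01124 = 0.003436 mol, converting that many moles of C6H5COOH to C6H5COO-.
Remaining n(C6H5COOH) = 0.003107 mol; n(C6H5COO-) = 0.003436 mol.
By Henderson-Hasselbalch, pH = pKa + log([A^-]/[HA]) = 4.20 + log(0.003436/0.003107) = 4.20 + (+0.04) = 4.24.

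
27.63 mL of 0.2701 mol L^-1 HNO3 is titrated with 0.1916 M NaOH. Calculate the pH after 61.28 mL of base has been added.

12.68

n(acid) = 0.2701 x 0.02763 = 0.007463 mol; n(NaOH) added = 0.1916 x 0.06128 = 0.01174 mol.
Base is in excess by 0.01174 - 0.007463 = 0.004278 mol in a total volume of 0.08891 L.
[OH^-] = 0.004278/0.08891 = 0.04812 M, so pOH = 1.32 and pH = 14.00 - 1.32 = 12.68.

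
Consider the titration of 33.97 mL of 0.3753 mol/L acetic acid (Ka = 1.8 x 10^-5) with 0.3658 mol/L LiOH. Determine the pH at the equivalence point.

n(CH3COOH) = 0.3753 x 0.03397 = 0.01275 mol; V(LiOH) at equivalence = 0.01275/0.3658 = 0.03485 L.
At equivalence all the acid is converted to CH3COO-; total volume = 0.03397 + 0.03485 = 0.06882 L, so [CH3COO-] = 0.01275/0.06882 = 0.1852 M.
Kb = Kw/Ka = 1.0e-14 / 1.8 x 10^-5 = 5.56e-10.
[OH^-] = sqrt(Kb x [CH3COO-]) = sqrt(5.56e-10 x 0.1852) = 1.01e-5 M.
pOH = 4.99, so pH = 14.00 - 4.99 = 9.01.

9.01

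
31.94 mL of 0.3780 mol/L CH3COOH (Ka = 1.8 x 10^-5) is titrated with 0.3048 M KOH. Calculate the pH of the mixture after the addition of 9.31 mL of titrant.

4.23

Initial n(CH3COOH) = 0.3780 x 0.03194 = 0.01207 mol.
n(KOH) added = 0.3048 x 0.009310 = 0.002838 mol, converting that many moles of CH3COOH to CH3COO-.
Remaining n(CH3COOH) = 0.009236 mol; n(CH3COO-) = 0.002838 mol.
By Henderson-Hasselbalch, pH = pKa + log([A^-]/[HA]) = 4.74 + log(0.002838/0.009236) = 4.74 + (-0.51) = 4.23.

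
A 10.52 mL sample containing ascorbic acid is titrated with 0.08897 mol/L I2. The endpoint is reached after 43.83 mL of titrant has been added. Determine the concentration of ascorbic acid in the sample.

n(I2) = 0.08897 x 0.04383 = 0.003900 mol.
From the balanced equation, 1 mol I2 reacts with 1 mol ascorbic acid, so n(ascorbic acid) = 0.003900 x 1/1 = 0.003900 mol.
[ascorbic acid] = 0.003900 / 0.01052 L = 0.371 M.

0.371 M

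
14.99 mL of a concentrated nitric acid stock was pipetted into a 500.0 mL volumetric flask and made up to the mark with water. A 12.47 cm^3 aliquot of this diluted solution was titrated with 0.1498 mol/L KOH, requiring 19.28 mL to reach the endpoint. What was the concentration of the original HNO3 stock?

7.73 M

n(KOH) = 0.1498 x 0.01928 = 0.002888 mol.
n(HNO3) in the aliquot = 0.002888 mol.
[diluted HNO3] = 0.002888 / 0.01247 = 0.2316 M.
Dilution factor = 500.0/14.99 = 33.36, so [stock] = 0.2316 x 33.36 = 7.73 M.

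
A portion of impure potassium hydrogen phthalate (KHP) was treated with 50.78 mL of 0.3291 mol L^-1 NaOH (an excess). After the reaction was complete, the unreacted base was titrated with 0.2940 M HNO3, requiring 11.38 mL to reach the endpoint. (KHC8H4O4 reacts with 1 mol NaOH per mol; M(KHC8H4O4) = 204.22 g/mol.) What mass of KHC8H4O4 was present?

2.73 g

Total n(NaOH) added = 0.3291 x 0.05078 = 0.01671 mol.
n(HNO3) used = 0.2940 x 0.01138 = 0.003346 mol, which equals the excess n(NaOH).
So n(NaOH) consumed by the sample = 0.01671 - 0.003346 = 0.01337 mol.
n(KHC8H4O4) = 0.01337 / 1 = 0.01337 mol.
mass = 0.01337 mol x 204.22 g/mol = 2.73 g.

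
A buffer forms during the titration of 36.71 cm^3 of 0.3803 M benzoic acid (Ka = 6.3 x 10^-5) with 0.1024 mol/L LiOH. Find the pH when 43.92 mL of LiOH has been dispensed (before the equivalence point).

Initial n(C6H5COOH) = 0.3803 x 0.03671 = 0.01396 mol.
n(LiOH) added = 0.1024 x 0.04392 = 0.004497 mol, converting that many moles of C6H5COOH to C6H5COO-.
Remaining n(C6H5COOH) = 0.009463 mol; n(C6H5COO-) = 0.004497 mol.
By Henderson-Hasselbalch, pH = pKa + log([A^-]/[HA]) = 4.20 + log(0.004497/0.009463) = 4.20 + (-0.32) = 3.88.

3.88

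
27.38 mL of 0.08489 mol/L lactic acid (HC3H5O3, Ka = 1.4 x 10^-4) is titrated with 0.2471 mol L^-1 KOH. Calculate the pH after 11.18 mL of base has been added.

n(acid) = 0.08489 x 0.02738 = 0.002324 mol; n(KOH) added = 0.2471 x 0.01118 = 0.002763 mol.
Base is in excess by 0.002763 - 0.002324 = 0.0004383 mol in a total volume of 0.03856 L.
[OH^-] = 0.0004383/0.03856 = 0.01137 M, so pOH = 1.94 and pH = 14.00 - 1.94 = 12.06.

12.06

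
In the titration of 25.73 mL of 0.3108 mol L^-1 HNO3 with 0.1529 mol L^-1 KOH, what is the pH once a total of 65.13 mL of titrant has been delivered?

12.33

n(acid) = 0.3108 x 0.02573 = 0.007997 mol; n(KOH) added = 0.1529 x 0.06513 = 0.009958 mol.
Base is in excess by 0.009958 - 0.007997 = 0.001961 mol in a total volume of 0.09086 L.
[OH^-] = 0.001961/0.09086 = 0.02159 M, so pOH = 1.67 and pH = 14.00 - 1.67 = 12.33.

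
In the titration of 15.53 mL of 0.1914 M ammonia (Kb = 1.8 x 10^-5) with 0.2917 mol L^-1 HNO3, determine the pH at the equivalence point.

5.10

n(NH3) = 0.1914 x 0.01553 = 0.002972 mol; V(HNO3) at equivalence = 0.002972/0.2917 = 0.01019 L.
At equivalence the base is fully converted to NH4+; total volume = 0.02572 L, so [NH4+] = 0.002972/0.02572 = 0.1156 M.
Ka(NH4+) = Kw/Kb = 1.0e-14 / 1.8 x 10^-5 = 5.56e-10.
[H^+] = sqrt(Ka x [NH4+]) = sqrt(5.56e-10 x 0.1156) = 8.01e-6 M.
pH = -log(8.01e-6) = 5.10.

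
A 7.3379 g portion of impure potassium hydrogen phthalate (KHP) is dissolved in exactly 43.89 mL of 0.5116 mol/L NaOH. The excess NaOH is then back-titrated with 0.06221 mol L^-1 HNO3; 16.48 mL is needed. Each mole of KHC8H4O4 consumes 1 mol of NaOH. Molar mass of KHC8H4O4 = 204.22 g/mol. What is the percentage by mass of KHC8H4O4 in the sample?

Total n(NaOH) added = 0.5116 x 0.04389 = 0.02245 mol.
n(HNO3) used = 0.06221 x 0.01648 = 0.001025 mol, which equals the excess n(NaOH).
So n(NaOH) consumed by the sample = 0.02245 - 0.001025 = 0.02143 mol.
n(KHC8H4O4) = 0.02143 / 1 = 0.02143 mol.
mass KHC8H4O4 = 0.02143 x 204.22 = 4.376 g, so %KHC8H4O4 = 4.376/7.3379 x 100 = 59.6%.

59.6%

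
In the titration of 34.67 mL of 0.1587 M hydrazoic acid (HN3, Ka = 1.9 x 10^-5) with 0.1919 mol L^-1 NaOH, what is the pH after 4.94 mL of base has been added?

4.04

Initial n(HN3) = 0.1587 x 0.03467 = 0.005502 mol.
n(NaOH) added = 0.1919 x 0.004940 = 0.0009480 mol, converting that many moles of HN3 to N3-.
Remaining n(HN3) = 0.004554 mol; n(N3-) = 0.0009480 mol.
By Henderson-Hasselbalch, pH = pKa + log([A^-]/[HA]) = 4.72 + log(0.0009480/0.004554) = 4.72 + (-0.68) = 4.04.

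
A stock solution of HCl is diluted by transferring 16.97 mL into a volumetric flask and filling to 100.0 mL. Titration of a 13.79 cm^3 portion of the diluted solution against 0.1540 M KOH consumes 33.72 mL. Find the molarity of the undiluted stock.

n(KOH) = 0.1540 x 0.03372 = 0.005193 mol.
n(HCl) in the aliquot = 0.005193 mol.
[diluted HCl] = 0.005193 / 0.01379 = 0.3766 M.
Dilution factor = 100.0/16.97 = 5.893, so [stock] = 0.3766 x 5.893 = 2.22 M.

2.22 M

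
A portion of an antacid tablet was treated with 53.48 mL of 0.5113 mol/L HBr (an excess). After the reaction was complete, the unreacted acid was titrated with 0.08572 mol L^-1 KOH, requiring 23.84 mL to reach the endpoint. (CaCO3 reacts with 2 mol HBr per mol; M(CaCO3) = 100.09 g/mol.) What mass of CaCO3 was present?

1.27 g

Total n(HBr) added = 0.5113 x 0.05348 = 0.02734 mol.
n(KOH) used = 0.08572 x 0.02384 = 0.002044 mol, which equals the excess n(HBr).
So n(HBr) consumed by the sample = 0.02734 - 0.002044 = 0.02530 mol.
n(CaCO3) = 0.02530 / 2 = 0.01265 mol.
mass = 0.01265 mol x 100.09 g/mol = 1.27 g.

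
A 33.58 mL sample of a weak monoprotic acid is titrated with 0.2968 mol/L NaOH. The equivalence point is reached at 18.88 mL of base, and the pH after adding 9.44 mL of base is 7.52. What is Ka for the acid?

9.44 mL is half of the equivalence volume, so this is the half-equivalence point where [HA] = [A^-].
At half-equivalence pH = pKa, so pKa = 7.52.
Ka = 10^(-7.52) = 3.0 x 10^-8.

3.0 x 10^-8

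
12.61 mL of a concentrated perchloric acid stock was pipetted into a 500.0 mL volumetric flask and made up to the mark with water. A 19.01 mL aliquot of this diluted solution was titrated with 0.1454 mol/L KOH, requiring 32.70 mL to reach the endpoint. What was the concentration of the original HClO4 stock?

9.92 M

n(KOH) = 0.1454 x 0.03270 = 0.004755 mol.
n(HClO4) in the aliquot = 0.004755 mol.
[diluted HClO4] = 0.004755 / 0.01901 = 0.2501 M.
Dilution factor = 500.0/12.61 = 39.65, so [stock] = 0.2501 x 39.65 = 9.92 M.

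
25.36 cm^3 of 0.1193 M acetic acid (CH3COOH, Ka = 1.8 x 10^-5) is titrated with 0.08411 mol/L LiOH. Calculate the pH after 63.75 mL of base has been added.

12.42

n(acid) = 0.1193 x 0.02536 = 0.003025 mol; n(LiOH) added = 0.08411 x 0.06375 = 0.005362 mol.
Base is in excess by 0.005362 - 0.003025 = 0.002337 mol in a total volume of 0.08911 L.
[OH^-] = 0.002337/0.08911 = 0.02622 M, so pOH = 1.58 and pH = 14.00 - 1.58 = 12.42.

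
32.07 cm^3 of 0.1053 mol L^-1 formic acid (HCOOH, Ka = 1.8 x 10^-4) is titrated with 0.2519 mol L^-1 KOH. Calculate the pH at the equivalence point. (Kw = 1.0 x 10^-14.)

8.31

n(HCOOH) = 0.1053 x 0.03207 = 0.003377 mol; V(KOH) at equivalence = 0.003377/0.2519 = 0.01341 L.
At equivalence all the acid is converted to HCOO-; total volume = 0.03207 + 0.01341 = 0.04548 L, so [HCOO-] = 0.003377/0.04548 = 0.07426 M.
Kb = Kw/Ka = 1.0e-14 / 1.8 x 10^-4 = 5.56e-11.
[OH^-] = sqrt(Kb x [HCOO-]) = sqrt(5.56e-11 x 0.07426) = 2.03e-6 M.
pOH = 5.69, so pH = 14.00 - 5.69 = 8.31.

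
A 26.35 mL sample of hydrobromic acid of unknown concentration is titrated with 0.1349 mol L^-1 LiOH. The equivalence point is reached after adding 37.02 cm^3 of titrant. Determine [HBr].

n(LiOH) delivered = 0.1349 x 0.03702 = 0.004994 mol.
For a 1:1 reaction, n(HBr) = 0.004994 mol.
[HBr] = 0.004994 mol / 0.02635 L = 0.190 M.

0.190 M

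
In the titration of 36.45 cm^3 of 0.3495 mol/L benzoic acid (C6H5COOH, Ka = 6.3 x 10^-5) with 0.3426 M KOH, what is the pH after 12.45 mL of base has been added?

3.90

Initial n(C6H5COOH) = 0.3495 x 0.03645 = 0.01274 mol.
n(KOH) added = 0.3426 x 0.01245 = 0.004265 mol, converting that many moles of C6H5COOH to C6H5COO-.
Remaining n(C6H5COOH) = 0.008474 mol; n(C6H5COO-) = 0.004265 mol.
By Henderson-Hasselbalch, pH = pKa + log([A^-]/[HA]) = 4.20 + log(0.004265/0.008474) = 4.20 + (-0.30) = 3.90.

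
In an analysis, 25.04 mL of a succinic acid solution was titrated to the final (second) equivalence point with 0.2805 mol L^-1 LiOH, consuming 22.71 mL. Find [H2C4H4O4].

0.127 M

n(LiOH) = 0.2805 x 0.02271 = 0.006370 mol.
At the final (second) equivalence point, 2 mol OH^- react per mol H2C4H4O4, so n(H2C4H4O4) = 0.006370 / 2 = 0.003185 mol.
[H2C4H4O4] = 0.003185 / 0.02504 L = 0.127 M.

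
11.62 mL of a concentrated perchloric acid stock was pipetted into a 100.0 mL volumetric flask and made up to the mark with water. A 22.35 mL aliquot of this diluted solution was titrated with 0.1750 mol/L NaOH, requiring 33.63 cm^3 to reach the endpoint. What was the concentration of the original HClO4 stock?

n(NaOH) = 0.1750 x 0.03363 = 0.005885 mol.
n(HClO4) in the aliquot = 0.005885 mol.
[diluted HClO4] = 0.005885 / 0.02235 = 0.2633 M.
Dilution factor = 100.0/11.62 = 8.606, so [stock] = 0.2633 x 8.606 = 2.27 M.

2.27 M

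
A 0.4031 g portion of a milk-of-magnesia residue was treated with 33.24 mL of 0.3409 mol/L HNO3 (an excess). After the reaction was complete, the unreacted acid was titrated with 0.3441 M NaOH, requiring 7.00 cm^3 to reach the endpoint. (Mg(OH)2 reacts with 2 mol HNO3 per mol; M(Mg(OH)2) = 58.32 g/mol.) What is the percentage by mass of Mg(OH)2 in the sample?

Total n(HNO3) added = 0.3409 x 0.03324 = 0.01133 mol.
n(NaOH) used = 0.3441 x 0.007000 = 0.002409 mol, which equals the excess n(HNO3).
So n(HNO3) consumed by the sample = 0.01133 - 0.002409 = 0.008923 mol.
n(Mg(OH)2) = 0.008923 / 2 = 0.004461 mol.
mass Mg(OH)2 = 0.004461 x 58.32 = 0.2602 g, so %Mg(OH)2 = 0.2602/0.4031 x 100 = 64.5%.

64.5%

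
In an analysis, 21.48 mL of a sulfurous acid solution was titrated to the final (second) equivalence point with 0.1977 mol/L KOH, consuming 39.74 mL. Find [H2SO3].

n(KOH) = 0.1977 x 0.03974 = 0.007857 mol.
At the final (second) equivalence point, 2 mol OH^- react per mol H2SO3, so n(H2SO3) = 0.007857 / 2 = 0.003928 mol.
[H2SO3] = 0.003928 / 0.02148 L = 0.183 M.

0.183 M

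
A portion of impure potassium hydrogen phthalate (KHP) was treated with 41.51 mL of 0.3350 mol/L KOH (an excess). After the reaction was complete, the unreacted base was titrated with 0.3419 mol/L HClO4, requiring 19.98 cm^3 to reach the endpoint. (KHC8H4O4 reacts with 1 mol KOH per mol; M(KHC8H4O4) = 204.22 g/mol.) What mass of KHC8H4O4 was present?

1.44 g

Total n(KOH) added = 0.3350 x 0.04151 = 0.01391 mol.
n(HClO4) used = 0.3419 x 0.01998 = 0.006831 mol, which equals the excess n(KOH).
So n(KOH) consumed by the sample = 0.01391 - 0.006831 = 0.007075 mol.
n(KHC8H4O4) = 0.007075 / 1 = 0.007075 mol.
mass = 0.007075 mol x 204.22 g/mol = 1.44 g.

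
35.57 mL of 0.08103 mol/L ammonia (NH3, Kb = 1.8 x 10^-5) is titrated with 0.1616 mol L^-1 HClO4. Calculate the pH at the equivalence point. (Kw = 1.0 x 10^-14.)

n(NH3) = 0.08103 x 0.03557 = 0.002882 mol; V(HClO4) at equivalence = 0.002882/0.1616 = 0.01784 L.
At equivalence the base is fully converted to NH4+; total volume = 0.05341 L, so [NH4+] = 0.002882/0.05341 = 0.05397 M.
Ka(NH4+) = Kw/Kb = 1.0e-14 / 1.8 x 10^-5 = 5.56e-10.
[H^+] = sqrt(Ka x [NH4+]) = sqrt(5.56e-10 x 0.05397) = 5.48e-6 M.
pH = -log(5.48e-6) = 5.26.

5.26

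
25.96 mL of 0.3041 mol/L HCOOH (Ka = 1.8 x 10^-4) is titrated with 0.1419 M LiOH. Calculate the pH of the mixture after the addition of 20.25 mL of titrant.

3.50

Initial n(HCOOH) = 0.3041 x 0.02596 = 0.007894 mol.
n(LiOH) added = 0.1419 x 0.02025 = 0.002873 mol, converting that many moles of HCOOH to HCOO-.
Remaining n(HCOOH) = 0.005021 mol; n(HCOO-) = 0.002873 mol.
By Henderson-Hasselbalch, pH = pKa + log([A^-]/[HA]) = 3.74 + log(0.002873/0.005021) = 3.74 + (-0.24) = 3.50.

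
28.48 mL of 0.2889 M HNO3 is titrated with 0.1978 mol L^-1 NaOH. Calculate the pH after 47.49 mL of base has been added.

n(acid) = 0.2889 x 0.02848 = 0.008228 mol; n(NaOH) added = 0.1978 x 0.04749 = 0.009394 mol.
Base is in excess by 0.009394 - 0.008228 = 0.001166 mol in a total volume of 0.07597 L.
[OH^-] = 0.001166/0.07597 = 0.01534 M, so pOH = 1.81 and pH = 14.00 - 1.81 = 12.19.

12.19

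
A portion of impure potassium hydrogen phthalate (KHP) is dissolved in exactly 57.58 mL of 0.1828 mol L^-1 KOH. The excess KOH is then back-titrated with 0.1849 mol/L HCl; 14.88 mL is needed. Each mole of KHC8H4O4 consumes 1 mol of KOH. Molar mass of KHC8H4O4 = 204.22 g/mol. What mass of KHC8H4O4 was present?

1.59 g

Total n(KOH) added = 0.1828 x 0.05758 = 0.01053 mol.
n(HCl) used = 0.1849 x 0.01488 = 0.002751 mol, which equals the excess n(KOH).
So n(KOH) consumed by the sample = 0.01053 - 0.002751 = 0.007774 mol.
n(KHC8H4O4) = 0.007774 / 1 = 0.007774 mol.
mass = 0.007774 mol x 204.22 g/mol = 1.59 g.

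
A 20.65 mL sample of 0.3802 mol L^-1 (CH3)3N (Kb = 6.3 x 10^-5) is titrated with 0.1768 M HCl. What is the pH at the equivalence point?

n((CH3)3N) = 0.3802 x 0.02065 = 0.007851 mol; V(HCl) at equivalence = 0.007851/0.1768 = 0.04441 L.
At equivalence the base is fully converted to (CH3)3NH+; total volume = 0.06506 L, so [(CH3)3NH+] = 0.007851/0.06506 = 0.1207 M.
Ka((CH3)3NH+) = Kw/Kb = 1.0e-14 / 6.3 x 10^-5 = 1.59e-10.
[H^+] = sqrt(Ka x [(CH3)3NH+]) = sqrt(1.59e-10 x 0.1207) = 4.38e-6 M.
pH = -log(4.38e-6) = 5.36.

5.36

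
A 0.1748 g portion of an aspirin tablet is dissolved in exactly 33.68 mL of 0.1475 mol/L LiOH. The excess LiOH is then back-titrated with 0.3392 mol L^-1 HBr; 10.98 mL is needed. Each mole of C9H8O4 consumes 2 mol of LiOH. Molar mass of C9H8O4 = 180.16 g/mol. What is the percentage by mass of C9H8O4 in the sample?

Total n(LiOH) added = 0.1475 x 0.03368 = 0.004968 mol.
n(HBr) used = 0.3392 x 0.01098 = 0.003724 mol, which equals the excess n(LiOH).
So n(LiOH) consumed by the sample = 0.004968 - 0.003724 = 0.001243 mol.
n(C9H8O4) = 0.001243 / 2 = 0.0006217 mol.
mass C9H8O4 = 0.0006217 x 180.16 = 0.1120 g, so %C9H8O4 = 0.1120/0.1748 x 100 = 64.1%.

64.1%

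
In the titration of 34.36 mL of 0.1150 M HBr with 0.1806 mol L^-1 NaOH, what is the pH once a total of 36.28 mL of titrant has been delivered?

12.57

n(acid) = 0.1150 x 0.03436 = 0.003951 mol; n(NaOH) added = 0.1806 x 0.03628 = 0.006552 mol.
Base is in excess by 0.006552 - 0.003951 = 0.002601 mol in a total volume of 0.07064 L.
[OH^-] = 0.002601/0.07064 = 0.03682 M, so pOH = 1.43 and pH = 14.00 - 1.43 = 12.57.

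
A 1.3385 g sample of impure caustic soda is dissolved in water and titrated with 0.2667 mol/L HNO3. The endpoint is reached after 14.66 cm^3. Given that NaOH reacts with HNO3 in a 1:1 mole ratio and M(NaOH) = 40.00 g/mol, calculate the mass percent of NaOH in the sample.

11.7%

n(HNO3) = 0.2667 x 0.01466 = 0.003910 mol.
n(NaOH) = 0.003910 / 1 = 0.003910 mol.
mass of NaOH = 0.003910 x 40.00 = 0.1564 g.
% purity = 0.1564 / 1.3385 x 100 = 11.7%.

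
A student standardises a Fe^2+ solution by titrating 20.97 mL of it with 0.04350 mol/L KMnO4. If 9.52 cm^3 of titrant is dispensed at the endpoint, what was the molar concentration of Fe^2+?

0.0987 M

n(KMnO4) = 0.04350 x 0.009520 = 0.0004141 mol.
From the balanced equation, 1 mol KMnO4 reacts with 5 mol Fe^2+, so n(Fe^2+) = 0.0004141 x 5/1 = 0.002071 mol.
[Fe^2+] = 0.002071 / 0.02097 L = 0.0987 M.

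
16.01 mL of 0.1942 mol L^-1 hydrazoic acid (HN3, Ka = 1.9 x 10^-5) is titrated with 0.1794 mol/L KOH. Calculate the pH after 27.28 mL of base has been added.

12.62

n(acid) = 0.1942 x 0.01601 = 0.003109 mol; n(KOH) added = 0.1794 x 0.02728 = 0.004894 mol.
Base is in excess by 0.004894 - 0.003109 = 0.001785 mol in a total volume of 0.04329 L.
[OH^-] = 0.001785/0.04329 = 0.04123 M, so pOH = 1.38 and pH = 14.00 - 1.38 = 12.62.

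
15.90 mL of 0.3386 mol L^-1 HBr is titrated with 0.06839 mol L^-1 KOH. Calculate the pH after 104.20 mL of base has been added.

n(acid) = 0.3386 x 0.01590 = 0.005384 mol; n(KOH) added = 0.06839 x 0.1042 = 0.007126 mol.
Base is in excess by 0.007126 - 0.005384 = 0.001742 mol in a total volume of 0.1201 L.
[OH^-] = 0.001742/0.1201 = 0.01451 M, so pOH = 1.84 and pH = 14.00 - 1.84 = 12.16.

12.16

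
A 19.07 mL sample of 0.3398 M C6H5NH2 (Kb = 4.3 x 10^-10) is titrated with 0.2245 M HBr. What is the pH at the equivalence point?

2.75

n(C6H5NH2) = 0.3398 x 0.01907 = 0.006480 mol; V(HBr) at equivalence = 0.006480/0.2245 = 0.02886 L.
At equivalence the base is fully converted to C6H5NH3+; total volume = 0.04793 L, so [C6H5NH3+] = 0.006480/0.04793 = 0.1352 M.
Ka(C6H5NH3+) = Kw/Kb = 1.0e-14 / 4.3 x 10^-10 = 2.33e-5.
[H^+] = sqrt(Ka x [C6H5NH3+]) = sqrt(2.33e-5 x 0.1352) = 0.00177 M.
pH = -log(0.00177) = 2.75.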